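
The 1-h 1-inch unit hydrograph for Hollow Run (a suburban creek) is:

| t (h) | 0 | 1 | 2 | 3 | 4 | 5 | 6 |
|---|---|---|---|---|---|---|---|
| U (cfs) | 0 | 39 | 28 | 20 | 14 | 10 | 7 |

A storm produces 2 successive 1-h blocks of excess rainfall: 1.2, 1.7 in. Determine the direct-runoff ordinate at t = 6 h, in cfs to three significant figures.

By discrete convolution, Q_j = Σ (P_i / 1 in) · U_{j−i}.
At t = 6 h (j=6): Q = (1.2/1)·7 + (1.7/1)·10 = 25.4 cfs.

Q ≈ 25.4 cfs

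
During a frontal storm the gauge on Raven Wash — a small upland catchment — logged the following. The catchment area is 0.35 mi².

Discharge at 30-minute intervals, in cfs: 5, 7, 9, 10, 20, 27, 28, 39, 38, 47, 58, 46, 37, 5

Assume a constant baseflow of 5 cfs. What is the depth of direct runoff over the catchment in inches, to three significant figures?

d ≈ 0.677 in

Direct runoff: 0.0, 2.0, 4.0, 5.0, 15.0, 22.0, 23.0, 34.0, 33.0, 42.0, 53.0, 41.0, 32.0, 0.0 cfs; ΣQ_DR = 306.0 cfs.
V = ΣQ_DR · Δt = 306.0 × 1800 s = 5.508 × 10^5 ft³.
Over A = 0.35 mi², depth = V / A = 0.677 in.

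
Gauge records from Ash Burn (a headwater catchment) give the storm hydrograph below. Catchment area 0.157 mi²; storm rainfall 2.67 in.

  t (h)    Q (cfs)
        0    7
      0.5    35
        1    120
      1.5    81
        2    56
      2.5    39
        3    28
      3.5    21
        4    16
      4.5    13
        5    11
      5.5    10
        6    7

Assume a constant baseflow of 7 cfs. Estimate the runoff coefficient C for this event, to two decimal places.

C ≈ 0.65

ΣQ_DR = 353.0 cfs; V = ΣQ_DR·Δt = 6.354 × 10^5 ft³.
Runoff depth d = V / A = 1.742 in.
C = d / P = 1.742 / 2.67 = 0.65.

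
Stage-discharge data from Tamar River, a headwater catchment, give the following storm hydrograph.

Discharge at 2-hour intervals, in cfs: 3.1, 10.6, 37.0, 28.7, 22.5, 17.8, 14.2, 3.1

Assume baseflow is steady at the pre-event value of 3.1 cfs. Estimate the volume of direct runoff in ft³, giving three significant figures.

Direct-runoff ordinates (Q − Q_b): 0.0, 7.5, 33.9, 25.6, 19.4, 14.7, 11.1, 0.0 cfs.
ΣQ_DR = 112.2 cfs.
With Δt = 2 h = 7200 s, V = ΣQ_DR · Δt = 112.2 × 7200 = 8.08 × 10^5 ft³.

V ≈ 8.08 × 10^5 ft³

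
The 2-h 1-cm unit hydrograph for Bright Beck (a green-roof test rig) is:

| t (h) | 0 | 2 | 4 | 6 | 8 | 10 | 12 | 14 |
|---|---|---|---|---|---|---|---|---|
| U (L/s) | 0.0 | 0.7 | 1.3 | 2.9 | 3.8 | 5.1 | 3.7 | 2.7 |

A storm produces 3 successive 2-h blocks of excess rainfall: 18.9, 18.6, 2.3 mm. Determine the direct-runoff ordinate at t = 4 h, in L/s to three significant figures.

By discrete convolution, Q_j = Σ (P_i / 10 mm) · U_{j−i}.
At t = 4 h (j=2): Q = (18.9/10)·1.3 + (18.6/10)·0.7 + (2.3/10)·0.0 = 3.76 L/s.

Q ≈ 3.76 L/s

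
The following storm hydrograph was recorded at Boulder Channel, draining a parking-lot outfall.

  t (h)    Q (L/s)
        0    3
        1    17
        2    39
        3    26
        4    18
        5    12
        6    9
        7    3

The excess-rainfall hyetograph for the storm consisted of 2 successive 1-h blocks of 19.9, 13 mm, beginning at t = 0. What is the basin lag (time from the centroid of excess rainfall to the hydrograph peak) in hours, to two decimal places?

t_L ≈ 1.10 h

Centroid of excess rainfall: t_c = Σ P_i·t̄_i / ΣP_i = 0.8951 h (block centres at 0.5, 1.5 h).
Hydrograph peak occurs at t = 2 h, so basin lag t_L = 2 − 0.8951 = 1.10 h.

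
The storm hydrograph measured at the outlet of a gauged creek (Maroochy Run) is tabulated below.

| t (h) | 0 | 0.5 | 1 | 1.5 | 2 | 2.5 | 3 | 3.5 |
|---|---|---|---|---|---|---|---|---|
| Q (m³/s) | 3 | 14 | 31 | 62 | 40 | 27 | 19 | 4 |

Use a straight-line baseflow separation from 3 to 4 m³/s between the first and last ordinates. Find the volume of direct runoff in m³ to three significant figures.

V ≈ 3.10 × 10^5 m³

Direct-runoff ordinates (Q − Q_b): 0.00, 10.86, 27.71, 58.57, 36.43, 23.29, 15.14, 0.00 m³/s.
ΣQ_DR = 172.0 m³/s.
With Δt = 0.5 h = 1800 s, V = ΣQ_DR · Δt = 172.0 × 1800 = 3.10 × 10^5 m³.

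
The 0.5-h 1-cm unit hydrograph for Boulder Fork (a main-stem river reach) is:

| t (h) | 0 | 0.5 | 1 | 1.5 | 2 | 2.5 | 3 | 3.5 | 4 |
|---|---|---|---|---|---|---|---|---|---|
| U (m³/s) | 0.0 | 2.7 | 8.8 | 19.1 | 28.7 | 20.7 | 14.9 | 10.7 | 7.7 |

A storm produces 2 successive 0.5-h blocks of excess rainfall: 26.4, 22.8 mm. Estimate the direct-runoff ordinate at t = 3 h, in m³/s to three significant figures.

By discrete convolution, Q_j = Σ (P_i / 10 mm) · U_{j−i}.
At t = 3 h (j=6): Q = (26.4/10)·14.9 + (22.8/10)·20.7 = 86.5 m³/s.

Q ≈ 86.5 m³/s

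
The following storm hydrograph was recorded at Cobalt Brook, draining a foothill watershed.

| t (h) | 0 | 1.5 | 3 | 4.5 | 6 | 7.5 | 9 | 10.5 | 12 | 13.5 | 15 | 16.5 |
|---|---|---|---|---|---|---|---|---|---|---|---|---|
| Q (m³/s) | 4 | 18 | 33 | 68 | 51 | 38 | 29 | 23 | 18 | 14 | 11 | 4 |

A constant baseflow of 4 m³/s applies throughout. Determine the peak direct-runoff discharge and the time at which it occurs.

Q_p = 64.0 m³/s at t = 4.5 h

Subtracting baseflow gives direct-runoff ordinates: 0.0, 14.0, 29.0, 64.0, 47.0, 34.0, 25.0, 19.0, 14.0, 10.0, 7.0, 0.0 m³/s.
The maximum is 64.0 m³/s, occurring at the reading for t = 4.5 h.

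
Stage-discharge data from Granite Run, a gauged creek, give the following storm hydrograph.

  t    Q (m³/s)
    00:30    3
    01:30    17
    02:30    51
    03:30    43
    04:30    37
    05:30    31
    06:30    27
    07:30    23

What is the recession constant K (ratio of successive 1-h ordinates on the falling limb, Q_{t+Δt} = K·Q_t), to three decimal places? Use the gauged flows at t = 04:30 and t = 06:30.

Using the recession-limb readings at t = 04:30 and t = 06:30: Q falls from 37 to 27 m³/s over 2 intervals.
K = (Q₂/Q₁)^(1/2) = (27/37)^(1/2) = 0.854.

K ≈ 0.854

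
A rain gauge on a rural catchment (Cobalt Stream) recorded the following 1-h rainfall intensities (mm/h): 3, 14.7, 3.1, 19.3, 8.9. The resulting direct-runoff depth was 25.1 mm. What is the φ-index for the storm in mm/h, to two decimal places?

φ ≈ 5.93 mm/h

Only the 3 blocks with intensity above φ contribute runoff: 14.7, 19.3, 8.9 mm/h.
Σ(I−φ)·Δt = d  ⇒  (14.7+19.3+8.9 − 3φ)·1 = 25.1
φ = (42.90 − 25.1/1) / 3 = 5.93 mm/h.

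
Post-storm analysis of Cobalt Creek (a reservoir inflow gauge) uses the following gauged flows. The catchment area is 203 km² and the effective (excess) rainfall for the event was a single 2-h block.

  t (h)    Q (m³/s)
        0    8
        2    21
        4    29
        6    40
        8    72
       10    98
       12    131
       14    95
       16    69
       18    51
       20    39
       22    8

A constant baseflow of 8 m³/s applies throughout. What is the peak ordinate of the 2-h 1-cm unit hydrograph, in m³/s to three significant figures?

Direct runoff: 0.0, 13.0, 21.0, 32.0, 64.0, 90.0, 123.0, 87.0, 61.0, 43.0, 31.0, 0.0 m³/s; ΣQ_DR = 565.0 m³/s, peak = 123.0 m³/s.
Runoff depth d = ΣQ_DR·Δt / A = 565.0 × 7200 / (203 km²) = 20.04 mm.
The 1-cm UH is the DRH scaled by (10 mm)/d, so U_p = 123.0 × 10/20.04 = 61.4 m³/s.

U_p ≈ 61.4 m³/s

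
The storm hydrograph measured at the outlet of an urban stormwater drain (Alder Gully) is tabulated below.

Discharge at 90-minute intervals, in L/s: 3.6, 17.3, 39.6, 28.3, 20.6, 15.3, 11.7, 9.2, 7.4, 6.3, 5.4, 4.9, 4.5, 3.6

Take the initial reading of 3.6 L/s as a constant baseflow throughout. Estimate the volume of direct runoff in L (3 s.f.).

Direct-runoff ordinates (Q − Q_b): 0.0, 13.7, 36.0, 24.7, 17.0, 11.7, 8.1, 5.6, 3.8, 2.7, 1.8, 1.3, 0.9, 0.0 L/s.
ΣQ_DR = 127.3 L/s.
With Δt = 1.5 h = 5400 s, V = ΣQ_DR · Δt = 127.3 × 5400 = 6.87 × 10^5 L.

V ≈ 6.87 × 10^5 L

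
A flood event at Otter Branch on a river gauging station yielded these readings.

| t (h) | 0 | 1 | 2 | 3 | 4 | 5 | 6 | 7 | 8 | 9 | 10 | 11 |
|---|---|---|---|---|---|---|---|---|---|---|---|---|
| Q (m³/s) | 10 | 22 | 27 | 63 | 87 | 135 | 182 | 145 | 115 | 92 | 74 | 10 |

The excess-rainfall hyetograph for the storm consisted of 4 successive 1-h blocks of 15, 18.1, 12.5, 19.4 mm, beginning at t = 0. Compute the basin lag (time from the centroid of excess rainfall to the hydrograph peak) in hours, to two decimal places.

Centroid of excess rainfall: t_c = Σ P_i·t̄_i / ΣP_i = 2.0585 h (block centres at 0.5, 1.5, 2.5, 3.5 h).
Hydrograph peak occurs at t = 6 h, so basin lag t_L = 6 − 2.0585 = 3.94 h.

t_L ≈ 3.94 h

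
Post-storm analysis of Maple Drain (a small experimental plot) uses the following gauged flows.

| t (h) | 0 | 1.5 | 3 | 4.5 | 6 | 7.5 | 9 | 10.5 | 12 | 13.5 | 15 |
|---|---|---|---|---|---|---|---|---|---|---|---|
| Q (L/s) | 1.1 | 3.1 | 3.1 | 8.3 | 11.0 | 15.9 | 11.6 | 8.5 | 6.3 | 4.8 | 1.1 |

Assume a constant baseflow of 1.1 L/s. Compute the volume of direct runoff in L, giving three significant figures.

Direct-runoff ordinates (Q − Q_b): 0.0, 2.0, 2.0, 7.2, 9.9, 14.8, 10.5, 7.4, 5.2, 3.7, 0.0 L/s.
ΣQ_DR = 62.70 L/s.
With Δt = 1.5 h = 5400 s, V = ΣQ_DR · Δt = 62.70 × 5400 = 3.39 × 10^5 L.

V ≈ 3.39 × 10^5 L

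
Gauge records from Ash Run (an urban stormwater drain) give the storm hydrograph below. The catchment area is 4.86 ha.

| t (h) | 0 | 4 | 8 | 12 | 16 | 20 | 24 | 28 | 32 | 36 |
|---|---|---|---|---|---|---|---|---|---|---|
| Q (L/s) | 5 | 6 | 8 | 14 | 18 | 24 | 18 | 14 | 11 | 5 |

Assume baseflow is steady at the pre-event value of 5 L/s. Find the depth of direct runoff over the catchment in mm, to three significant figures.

Direct runoff: 0.0, 1.0, 3.0, 9.0, 13.0, 19.0, 13.0, 9.0, 6.0, 0.0 L/s; ΣQ_DR = 73.00 L/s.
V = ΣQ_DR · Δt = 73.00 × 14400 s = 1.051 × 10^6 L.
Over A = 4.86 ha, depth = V / A = 21.6 mm.

d ≈ 21.6 mm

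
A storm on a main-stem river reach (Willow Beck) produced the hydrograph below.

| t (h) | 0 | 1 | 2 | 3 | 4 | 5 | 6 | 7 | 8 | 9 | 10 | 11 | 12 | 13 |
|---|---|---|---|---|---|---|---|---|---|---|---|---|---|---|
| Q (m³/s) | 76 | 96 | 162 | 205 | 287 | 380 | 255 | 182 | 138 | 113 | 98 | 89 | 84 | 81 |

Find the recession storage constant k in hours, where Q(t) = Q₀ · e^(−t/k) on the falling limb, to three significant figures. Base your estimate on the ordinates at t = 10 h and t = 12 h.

k ≈ 13.0 h

On the falling limb, Q drops from 98 to 84 m³/s between t = 10 h and t = 12 h (Δt = 2 h).
k = −Δt / ln(Q₂/Q₁) = −2 / ln(84/98) = 13.0 h.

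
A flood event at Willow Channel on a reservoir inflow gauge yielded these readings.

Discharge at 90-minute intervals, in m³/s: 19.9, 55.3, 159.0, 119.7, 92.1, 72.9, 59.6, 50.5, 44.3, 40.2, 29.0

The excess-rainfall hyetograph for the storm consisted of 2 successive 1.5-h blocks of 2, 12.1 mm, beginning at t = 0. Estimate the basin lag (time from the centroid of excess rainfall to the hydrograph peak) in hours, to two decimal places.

Centroid of excess rainfall: t_c = Σ P_i·t̄_i / ΣP_i = 2.0372 h (block centres at 0.75, 2.25 h).
Hydrograph peak occurs at t = 3 h, so basin lag t_L = 3 − 2.0372 = 0.96 h.

t_L ≈ 0.96 h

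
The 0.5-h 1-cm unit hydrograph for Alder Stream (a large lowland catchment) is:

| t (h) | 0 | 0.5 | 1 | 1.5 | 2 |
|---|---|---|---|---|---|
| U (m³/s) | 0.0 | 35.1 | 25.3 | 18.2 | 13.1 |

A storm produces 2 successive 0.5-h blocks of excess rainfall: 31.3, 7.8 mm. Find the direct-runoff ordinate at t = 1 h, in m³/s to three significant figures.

By discrete convolution, Q_j = Σ (P_i / 10 mm) · U_{j−i}.
At t = 1 h (j=2): Q = (31.3/10)·25.3 + (7.8/10)·35.1 = 107 m³/s.

Q ≈ 107 m³/s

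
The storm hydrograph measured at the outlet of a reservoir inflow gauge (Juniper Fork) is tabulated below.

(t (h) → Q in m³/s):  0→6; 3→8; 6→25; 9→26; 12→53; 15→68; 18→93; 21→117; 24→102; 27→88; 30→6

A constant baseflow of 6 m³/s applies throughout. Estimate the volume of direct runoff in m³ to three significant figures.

Direct-runoff ordinates (Q − Q_b): 0.0, 2.0, 19.0, 20.0, 47.0, 62.0, 87.0, 111.0, 96.0, 82.0, 0.0 m³/s.
ΣQ_DR = 526.0 m³/s.
With Δt = 3 h = 10800 s, V = ΣQ_DR · Δt = 526.0 × 10800 = 5.68 × 10^6 m³.

V ≈ 5.68 × 10^6 m³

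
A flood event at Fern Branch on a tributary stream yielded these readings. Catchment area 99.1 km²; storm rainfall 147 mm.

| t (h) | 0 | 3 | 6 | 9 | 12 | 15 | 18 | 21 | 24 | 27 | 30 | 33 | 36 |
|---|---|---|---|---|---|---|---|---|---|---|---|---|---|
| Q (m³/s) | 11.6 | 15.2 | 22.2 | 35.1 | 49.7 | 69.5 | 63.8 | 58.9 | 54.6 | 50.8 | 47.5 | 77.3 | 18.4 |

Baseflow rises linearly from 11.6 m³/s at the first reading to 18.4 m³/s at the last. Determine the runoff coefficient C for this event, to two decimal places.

ΣQ_DR = 379.6 m³/s; V = ΣQ_DR·Δt = 4.100 × 10^6 m³.
Runoff depth d = V / A = 41.37 mm.
C = d / P = 41.37 / 147 = 0.28.

C ≈ 0.28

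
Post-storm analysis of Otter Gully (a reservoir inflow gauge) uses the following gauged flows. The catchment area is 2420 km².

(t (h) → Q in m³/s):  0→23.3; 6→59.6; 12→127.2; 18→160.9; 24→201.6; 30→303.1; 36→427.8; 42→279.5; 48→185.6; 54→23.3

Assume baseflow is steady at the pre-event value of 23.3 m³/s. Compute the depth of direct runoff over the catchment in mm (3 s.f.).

d ≈ 13.9 mm

Direct runoff: 0.0, 36.3, 103.9, 137.6, 178.3, 279.8, 404.5, 256.2, 162.3, 0.0 m³/s; ΣQ_DR = 1559 m³/s.
V = ΣQ_DR · Δt = 1559 × 21600 s = 3.367 × 10^7 m³.
Over A = 2420 km², depth = V / A = 13.9 mm.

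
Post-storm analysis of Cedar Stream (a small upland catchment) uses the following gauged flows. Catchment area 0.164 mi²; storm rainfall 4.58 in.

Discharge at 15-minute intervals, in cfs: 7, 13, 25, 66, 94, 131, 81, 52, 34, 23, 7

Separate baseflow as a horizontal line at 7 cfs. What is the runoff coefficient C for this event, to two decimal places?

ΣQ_DR = 456.0 cfs; V = ΣQ_DR·Δt = 4.104 × 10^5 ft³.
Runoff depth d = V / A = 1.077 in.
C = d / P = 1.077 / 4.58 = 0.24.

C ≈ 0.24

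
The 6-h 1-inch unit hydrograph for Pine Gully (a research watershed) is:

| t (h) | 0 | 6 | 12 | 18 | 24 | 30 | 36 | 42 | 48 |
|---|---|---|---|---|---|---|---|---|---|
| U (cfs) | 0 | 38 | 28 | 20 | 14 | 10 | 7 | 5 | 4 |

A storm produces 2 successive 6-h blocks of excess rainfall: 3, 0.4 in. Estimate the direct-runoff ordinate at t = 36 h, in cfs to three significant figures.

Q ≈ 25.0 cfs

By discrete convolution, Q_j = Σ (P_i / 1 in) · U_{j−i}.
At t = 36 h (j=6): Q = (3/1)·7 + (0.4/1)·10 = 25.0 cfs.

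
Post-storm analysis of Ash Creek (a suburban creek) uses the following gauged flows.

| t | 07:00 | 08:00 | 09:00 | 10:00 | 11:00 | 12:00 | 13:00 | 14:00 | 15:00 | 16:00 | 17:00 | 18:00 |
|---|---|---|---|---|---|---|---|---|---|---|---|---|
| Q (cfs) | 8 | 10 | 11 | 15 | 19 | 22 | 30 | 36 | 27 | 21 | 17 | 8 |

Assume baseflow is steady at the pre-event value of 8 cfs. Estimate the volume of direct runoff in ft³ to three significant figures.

Direct-runoff ordinates (Q − Q_b): 0.0, 2.0, 3.0, 7.0, 11.0, 14.0, 22.0, 28.0, 19.0, 13.0, 9.0, 0.0 cfs.
ΣQ_DR = 128.0 cfs.
With Δt = 1 h = 3600 s, V = ΣQ_DR · Δt = 128.0 × 3600 = 4.61 × 10^5 ft³.

V ≈ 4.61 × 10^5 ft³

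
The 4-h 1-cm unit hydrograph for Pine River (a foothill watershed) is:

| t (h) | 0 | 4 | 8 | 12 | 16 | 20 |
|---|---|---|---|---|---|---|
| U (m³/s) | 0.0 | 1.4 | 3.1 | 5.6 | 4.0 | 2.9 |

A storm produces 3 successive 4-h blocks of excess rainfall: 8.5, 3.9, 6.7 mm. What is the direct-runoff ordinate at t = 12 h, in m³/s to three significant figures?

Q ≈ 6.91 m³/s

By discrete convolution, Q_j = Σ (P_i / 10 mm) · U_{j−i}.
At t = 12 h (j=3): Q = (8.5/10)·5.6 + (3.9/10)·3.1 + (6.7/10)·1.4 = 6.91 m³/s.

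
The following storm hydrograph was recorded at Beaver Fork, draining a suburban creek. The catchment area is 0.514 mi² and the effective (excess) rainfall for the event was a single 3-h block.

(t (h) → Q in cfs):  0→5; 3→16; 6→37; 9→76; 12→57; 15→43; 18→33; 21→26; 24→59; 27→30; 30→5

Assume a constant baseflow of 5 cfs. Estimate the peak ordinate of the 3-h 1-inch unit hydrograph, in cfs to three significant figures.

U_p ≈ 23.6 cfs

Direct runoff: 0.0, 11.0, 32.0, 71.0, 52.0, 38.0, 28.0, 21.0, 54.0, 25.0, 0.0 cfs; ΣQ_DR = 332.0 cfs, peak = 71.0 cfs.
Runoff depth d = ΣQ_DR·Δt / A = 332.0 × 10800 / (0.514 mi²) = 3.003 in.
The 1-inch UH is the DRH scaled by (1 in)/d, so U_p = 71.0 × 1/3.003 = 23.6 cfs.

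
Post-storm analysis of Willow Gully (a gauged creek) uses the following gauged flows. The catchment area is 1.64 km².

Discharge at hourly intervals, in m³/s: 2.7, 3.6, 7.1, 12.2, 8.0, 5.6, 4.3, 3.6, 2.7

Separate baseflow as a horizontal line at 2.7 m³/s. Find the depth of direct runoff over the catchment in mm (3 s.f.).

d ≈ 56.0 mm

Direct runoff: 0.0, 0.9, 4.4, 9.5, 5.3, 2.9, 1.6, 0.9, 0.0 m³/s; ΣQ_DR = 25.50 m³/s.
V = ΣQ_DR · Δt = 25.50 × 3600 s = 91800 m³.
Over A = 1.64 km², depth = V / A = 56.0 mm.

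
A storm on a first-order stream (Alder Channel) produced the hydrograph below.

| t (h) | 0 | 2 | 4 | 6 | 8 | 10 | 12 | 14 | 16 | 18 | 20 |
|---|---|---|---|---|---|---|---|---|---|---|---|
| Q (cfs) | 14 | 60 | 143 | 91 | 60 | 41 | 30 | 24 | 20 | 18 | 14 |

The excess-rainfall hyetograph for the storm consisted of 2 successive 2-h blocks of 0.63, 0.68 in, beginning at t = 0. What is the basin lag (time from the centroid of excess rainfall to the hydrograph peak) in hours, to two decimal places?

Centroid of excess rainfall: t_c = Σ P_i·t̄_i / ΣP_i = 2.0382 h (block centres at 1, 3 h).
Hydrograph peak occurs at t = 4 h, so basin lag t_L = 4 − 2.0382 = 1.96 h.

t_L ≈ 1.96 h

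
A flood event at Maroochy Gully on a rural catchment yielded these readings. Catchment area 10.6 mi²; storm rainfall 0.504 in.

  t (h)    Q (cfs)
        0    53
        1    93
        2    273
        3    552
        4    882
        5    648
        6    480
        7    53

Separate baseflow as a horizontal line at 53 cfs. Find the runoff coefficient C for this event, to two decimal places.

ΣQ_DR = 2610 cfs; V = ΣQ_DR·Δt = 9.396 × 10^6 ft³.
Runoff depth d = V / A = 0.3815 in.
C = d / P = 0.3815 / 0.504 = 0.76.

C ≈ 0.76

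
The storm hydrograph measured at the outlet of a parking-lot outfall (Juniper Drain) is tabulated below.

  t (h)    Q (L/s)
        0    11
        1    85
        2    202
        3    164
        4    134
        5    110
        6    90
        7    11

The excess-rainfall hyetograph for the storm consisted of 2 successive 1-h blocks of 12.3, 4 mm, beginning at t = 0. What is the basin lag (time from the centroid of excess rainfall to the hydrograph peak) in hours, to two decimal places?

t_L ≈ 1.25 h

Centroid of excess rainfall: t_c = Σ P_i·t̄_i / ΣP_i = 0.7454 h (block centres at 0.5, 1.5 h).
Hydrograph peak occurs at t = 2 h, so basin lag t_L = 2 − 0.7454 = 1.25 h.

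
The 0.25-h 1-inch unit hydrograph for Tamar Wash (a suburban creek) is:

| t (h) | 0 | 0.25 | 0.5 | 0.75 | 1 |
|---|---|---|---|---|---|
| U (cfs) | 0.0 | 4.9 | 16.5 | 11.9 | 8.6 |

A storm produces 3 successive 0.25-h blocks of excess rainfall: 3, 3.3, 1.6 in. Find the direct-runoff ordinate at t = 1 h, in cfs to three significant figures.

By discrete convolution, Q_j = Σ (P_i / 1 in) · U_{j−i}.
At t = 1 h (j=4): Q = (3/1)·8.6 + (3.3/1)·11.9 + (1.6/1)·16.5 = 91.5 cfs.

Q ≈ 91.5 cfs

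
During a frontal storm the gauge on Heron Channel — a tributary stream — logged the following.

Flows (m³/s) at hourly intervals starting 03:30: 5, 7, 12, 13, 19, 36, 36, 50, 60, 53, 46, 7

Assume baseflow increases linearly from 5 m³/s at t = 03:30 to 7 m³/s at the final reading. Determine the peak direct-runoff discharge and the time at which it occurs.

Q_p = 53.55 m³/s at t = 11:30

Subtracting baseflow gives direct-runoff ordinates: 0.00, 1.82, 6.64, 7.45, 13.27, 30.09, 29.91, 43.73, 53.55, 46.36, 39.18, 0.00 m³/s.
The maximum is 53.55 m³/s, occurring at the reading for t = 11:30.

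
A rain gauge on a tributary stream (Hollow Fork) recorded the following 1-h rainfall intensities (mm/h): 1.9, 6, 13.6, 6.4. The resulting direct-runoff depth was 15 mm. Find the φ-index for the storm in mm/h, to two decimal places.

φ ≈ 3.67 mm/h

Only the 3 blocks with intensity above φ contribute runoff: 6, 13.6, 6.4 mm/h.
Σ(I−φ)·Δt = d  ⇒  (6+13.6+6.4 − 3φ)·1 = 15
φ = (26.00 − 15/1) / 3 = 3.67 mm/h.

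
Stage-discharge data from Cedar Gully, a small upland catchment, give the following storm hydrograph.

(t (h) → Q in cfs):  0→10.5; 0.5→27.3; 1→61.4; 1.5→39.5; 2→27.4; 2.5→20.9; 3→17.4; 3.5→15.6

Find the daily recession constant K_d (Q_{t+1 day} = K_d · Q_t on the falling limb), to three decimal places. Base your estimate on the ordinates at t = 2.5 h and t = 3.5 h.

Between t = 2.5 h and t = 3.5 h the flow falls from 20.9 to 15.6 cfs over 2×0.5 h = 1 h.
Per-interval ratio K = (15.6/20.9)^(1/2) = 0.8640; K_d = K^(24/0.5) = 0.001.

K_d ≈ 0.001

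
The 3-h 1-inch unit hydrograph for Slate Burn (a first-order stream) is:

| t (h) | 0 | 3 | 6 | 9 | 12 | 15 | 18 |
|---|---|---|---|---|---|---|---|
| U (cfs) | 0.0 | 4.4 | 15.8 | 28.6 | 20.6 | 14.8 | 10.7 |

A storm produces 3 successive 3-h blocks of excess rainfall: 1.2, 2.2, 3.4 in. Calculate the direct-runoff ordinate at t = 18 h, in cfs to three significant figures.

By discrete convolution, Q_j = Σ (P_i / 1 in) · U_{j−i}.
At t = 18 h (j=6): Q = (1.2/1)·10.7 + (2.2/1)·14.8 + (3.4/1)·20.6 = 115 cfs.

Q ≈ 115 cfs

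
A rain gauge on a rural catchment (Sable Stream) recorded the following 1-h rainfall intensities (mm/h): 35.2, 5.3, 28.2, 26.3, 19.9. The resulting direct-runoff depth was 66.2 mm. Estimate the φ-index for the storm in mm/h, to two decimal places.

φ ≈ 10.85 mm/h

Only the 4 blocks with intensity above φ contribute runoff: 35.2, 28.2, 26.3, 19.9 mm/h.
Σ(I−φ)·Δt = d  ⇒  (35.2+28.2+26.3+19.9 − 4φ)·1 = 66.2
φ = (109.6 − 66.2/1) / 4 = 10.85 mm/h.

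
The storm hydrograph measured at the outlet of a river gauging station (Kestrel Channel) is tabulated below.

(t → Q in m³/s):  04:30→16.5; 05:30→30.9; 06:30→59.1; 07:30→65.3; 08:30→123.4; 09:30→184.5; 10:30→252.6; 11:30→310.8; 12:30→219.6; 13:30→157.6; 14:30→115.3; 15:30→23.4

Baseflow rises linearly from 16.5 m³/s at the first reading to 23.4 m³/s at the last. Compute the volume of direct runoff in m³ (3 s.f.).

V ≈ 4.75 × 10^6 m³

Direct-runoff ordinates (Q − Q_b): 0.00, 13.77, 41.35, 46.92, 104.39, 164.86, 232.34, 289.91, 198.08, 135.45, 92.53, 0.00 m³/s.
ΣQ_DR = 1320 m³/s.
With Δt = 1 h = 3600 s, V = ΣQ_DR · Δt = 1320 × 3600 = 4.75 × 10^6 m³.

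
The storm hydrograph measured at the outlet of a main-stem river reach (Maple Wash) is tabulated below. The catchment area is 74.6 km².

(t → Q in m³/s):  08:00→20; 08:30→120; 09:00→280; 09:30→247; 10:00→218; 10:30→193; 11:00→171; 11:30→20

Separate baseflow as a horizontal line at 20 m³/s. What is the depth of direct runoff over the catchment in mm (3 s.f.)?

d ≈ 26.8 mm

Direct runoff: 0.0, 100.0, 260.0, 227.0, 198.0, 173.0, 151.0, 0.0 m³/s; ΣQ_DR = 1109 m³/s.
V = ΣQ_DR · Δt = 1109 × 1800 s = 1.996 × 10^6 m³.
Over A = 74.6 km², depth = V / A = 26.8 mm.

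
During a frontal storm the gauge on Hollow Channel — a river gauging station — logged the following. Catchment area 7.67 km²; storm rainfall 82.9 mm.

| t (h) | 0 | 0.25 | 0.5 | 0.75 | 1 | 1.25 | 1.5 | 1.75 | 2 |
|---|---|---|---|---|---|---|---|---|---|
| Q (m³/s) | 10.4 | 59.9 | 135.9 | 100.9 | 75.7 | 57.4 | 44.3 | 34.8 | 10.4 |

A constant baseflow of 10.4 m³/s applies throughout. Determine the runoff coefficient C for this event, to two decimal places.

ΣQ_DR = 436.1 m³/s; V = ΣQ_DR·Δt = 3.925 × 10^5 m³.
Runoff depth d = V / A = 51.17 mm.
C = d / P = 51.17 / 82.9 = 0.62.

C ≈ 0.62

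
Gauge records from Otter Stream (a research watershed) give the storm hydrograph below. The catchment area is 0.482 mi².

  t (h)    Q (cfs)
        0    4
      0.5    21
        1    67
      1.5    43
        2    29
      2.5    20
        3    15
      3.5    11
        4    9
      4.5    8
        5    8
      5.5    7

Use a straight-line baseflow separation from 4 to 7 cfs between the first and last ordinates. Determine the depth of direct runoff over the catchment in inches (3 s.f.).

Direct runoff: 0.00, 16.73, 62.45, 38.18, 23.91, 14.64, 9.36, 5.09, 2.82, 1.55, 1.27, 0.00 cfs; ΣQ_DR = 176.0 cfs.
V = ΣQ_DR · Δt = 176.0 × 1800 s = 3.168 × 10^5 ft³.
Over A = 0.482 mi², depth = V / A = 0.283 in.

d ≈ 0.283 in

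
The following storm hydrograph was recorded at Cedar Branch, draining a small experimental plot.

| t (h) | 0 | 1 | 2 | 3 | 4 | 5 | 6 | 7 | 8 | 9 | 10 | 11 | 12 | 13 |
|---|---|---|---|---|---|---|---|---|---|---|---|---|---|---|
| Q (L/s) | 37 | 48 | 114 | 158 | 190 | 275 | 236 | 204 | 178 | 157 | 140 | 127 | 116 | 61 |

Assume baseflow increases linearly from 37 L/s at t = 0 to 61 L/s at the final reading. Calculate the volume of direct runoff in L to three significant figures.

V ≈ 4.88 × 10^6 L

Direct-runoff ordinates (Q − Q_b): 0.00, 9.15, 73.31, 115.46, 145.62, 228.77, 187.92, 154.08, 126.23, 103.38, 84.54, 69.69, 56.85, 0.00 L/s.
ΣQ_DR = 1355 L/s.
With Δt = 1 h = 3600 s, V = ΣQ_DR · Δt = 1355 × 3600 = 4.88 × 10^6 L.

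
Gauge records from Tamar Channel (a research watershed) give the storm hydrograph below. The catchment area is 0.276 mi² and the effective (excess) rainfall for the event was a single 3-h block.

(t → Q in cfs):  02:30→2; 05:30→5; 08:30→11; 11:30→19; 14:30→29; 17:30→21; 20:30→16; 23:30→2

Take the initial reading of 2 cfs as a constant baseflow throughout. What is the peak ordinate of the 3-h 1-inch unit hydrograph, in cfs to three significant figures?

Direct runoff: 0.0, 3.0, 9.0, 17.0, 27.0, 19.0, 14.0, 0.0 cfs; ΣQ_DR = 89.00 cfs, peak = 27.0 cfs.
Runoff depth d = ΣQ_DR·Δt / A = 89.00 × 10800 / (0.276 mi²) = 1.499 in.
The 1-inch UH is the DRH scaled by (1 in)/d, so U_p = 27.0 × 1/1.499 = 18.0 cfs.

U_p ≈ 18.0 cfs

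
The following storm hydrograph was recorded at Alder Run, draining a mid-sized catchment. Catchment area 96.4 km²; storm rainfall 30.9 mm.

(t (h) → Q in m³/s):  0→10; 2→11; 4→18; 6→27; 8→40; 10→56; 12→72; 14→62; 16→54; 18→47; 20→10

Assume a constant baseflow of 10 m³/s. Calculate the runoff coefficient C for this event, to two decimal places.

ΣQ_DR = 297.0 m³/s; V = ΣQ_DR·Δt = 2.138 × 10^6 m³.
Runoff depth d = V / A = 22.18 mm.
C = d / P = 22.18 / 30.9 = 0.72.

C ≈ 0.72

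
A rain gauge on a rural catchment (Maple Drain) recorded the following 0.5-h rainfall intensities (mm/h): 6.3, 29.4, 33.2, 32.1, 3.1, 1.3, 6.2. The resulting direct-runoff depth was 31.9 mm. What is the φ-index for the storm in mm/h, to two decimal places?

φ ≈ 10.30 mm/h

Only the 3 blocks with intensity above φ contribute runoff: 29.4, 33.2, 32.1 mm/h.
Σ(I−φ)·Δt = d  ⇒  (29.4+33.2+32.1 − 3φ)·0.5 = 31.9
φ = (94.70 − 31.9/0.5) / 3 = 10.30 mm/h.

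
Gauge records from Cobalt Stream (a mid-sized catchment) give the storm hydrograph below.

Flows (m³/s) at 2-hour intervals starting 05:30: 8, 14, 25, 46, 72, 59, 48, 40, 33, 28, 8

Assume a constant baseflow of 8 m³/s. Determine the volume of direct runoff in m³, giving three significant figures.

V ≈ 2.11 × 10^6 m³

Direct-runoff ordinates (Q − Q_b): 0.0, 6.0, 17.0, 38.0, 64.0, 51.0, 40.0, 32.0, 25.0, 20.0, 0.0 m³/s.
ΣQ_DR = 293.0 m³/s.
With Δt = 2 h = 7200 s, V = ΣQ_DR · Δt = 293.0 × 7200 = 2.11 × 10^6 m³.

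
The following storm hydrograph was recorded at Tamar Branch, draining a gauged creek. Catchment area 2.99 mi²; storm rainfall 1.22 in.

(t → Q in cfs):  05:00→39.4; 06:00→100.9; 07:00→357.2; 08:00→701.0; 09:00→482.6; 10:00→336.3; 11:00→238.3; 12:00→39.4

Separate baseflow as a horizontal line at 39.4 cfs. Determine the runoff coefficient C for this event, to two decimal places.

ΣQ_DR = 1980 cfs; V = ΣQ_DR·Δt = 7.128 × 10^6 ft³.
Runoff depth d = V / A = 1.026 in.
C = d / P = 1.026 / 1.22 = 0.84.

C ≈ 0.84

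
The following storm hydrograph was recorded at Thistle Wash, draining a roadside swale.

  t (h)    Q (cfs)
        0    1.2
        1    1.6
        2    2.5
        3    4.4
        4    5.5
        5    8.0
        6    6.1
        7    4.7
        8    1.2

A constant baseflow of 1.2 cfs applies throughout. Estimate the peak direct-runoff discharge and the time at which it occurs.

Subtracting baseflow gives direct-runoff ordinates: 0.0, 0.4, 1.3, 3.2, 4.3, 6.8, 4.9, 3.5, 0.0 cfs.
The maximum is 6.8 cfs, occurring at the reading for t = 5 h.

Q_p = 6.8 cfs at t = 5 h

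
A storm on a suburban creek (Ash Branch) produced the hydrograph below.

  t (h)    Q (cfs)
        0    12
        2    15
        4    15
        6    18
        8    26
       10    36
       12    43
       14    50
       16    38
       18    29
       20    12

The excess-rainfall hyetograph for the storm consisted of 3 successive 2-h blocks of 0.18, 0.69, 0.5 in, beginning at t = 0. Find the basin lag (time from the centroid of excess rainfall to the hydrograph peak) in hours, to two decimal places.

Centroid of excess rainfall: t_c = Σ P_i·t̄_i / ΣP_i = 3.4672 h (block centres at 1, 3, 5 h).
Hydrograph peak occurs at t = 14 h, so basin lag t_L = 14 − 3.4672 = 10.53 h.

t_L ≈ 10.53 h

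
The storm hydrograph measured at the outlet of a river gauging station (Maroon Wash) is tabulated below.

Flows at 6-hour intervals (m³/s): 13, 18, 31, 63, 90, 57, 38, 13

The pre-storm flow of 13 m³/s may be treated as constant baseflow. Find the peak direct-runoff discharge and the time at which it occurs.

Subtracting baseflow gives direct-runoff ordinates: 0.0, 5.0, 18.0, 50.0, 77.0, 44.0, 25.0, 0.0 m³/s.
The maximum is 77.0 m³/s, occurring at the reading for t = 24 h.

Q_p = 77.0 m³/s at t = 24 h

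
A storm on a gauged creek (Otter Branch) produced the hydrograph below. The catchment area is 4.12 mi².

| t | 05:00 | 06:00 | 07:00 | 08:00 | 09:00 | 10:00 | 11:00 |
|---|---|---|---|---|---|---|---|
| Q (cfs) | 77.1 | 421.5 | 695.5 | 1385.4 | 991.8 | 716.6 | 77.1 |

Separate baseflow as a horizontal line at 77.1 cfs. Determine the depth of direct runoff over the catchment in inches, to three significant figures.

Direct runoff: 0.0, 344.4, 618.4, 1308.3, 914.7, 639.5, 0.0 cfs; ΣQ_DR = 3825 cfs.
V = ΣQ_DR · Δt = 3825 × 3600 s = 1.377 × 10^7 ft³.
Over A = 4.12 mi², depth = V / A = 1.44 in.

d ≈ 1.44 in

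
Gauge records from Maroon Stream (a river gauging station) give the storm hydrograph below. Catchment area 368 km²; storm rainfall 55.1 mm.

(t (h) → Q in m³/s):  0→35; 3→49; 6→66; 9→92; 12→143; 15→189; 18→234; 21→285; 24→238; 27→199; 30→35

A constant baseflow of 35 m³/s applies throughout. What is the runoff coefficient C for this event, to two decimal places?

C ≈ 0.63

ΣQ_DR = 1180 m³/s; V = ΣQ_DR·Δt = 1.274 × 10^7 m³.
Runoff depth d = V / A = 34.63 mm.
C = d / P = 34.63 / 55.1 = 0.63.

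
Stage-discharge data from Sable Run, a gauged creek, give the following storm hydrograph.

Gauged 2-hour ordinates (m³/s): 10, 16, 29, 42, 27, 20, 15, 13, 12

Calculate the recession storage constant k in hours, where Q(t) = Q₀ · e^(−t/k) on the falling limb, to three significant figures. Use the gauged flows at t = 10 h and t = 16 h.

On the falling limb, Q drops from 20 to 12 m³/s between t = 10 h and t = 16 h (Δt = 6 h).
k = −Δt / ln(Q₂/Q₁) = −6 / ln(12/20) = 11.7 h.

k ≈ 11.7 h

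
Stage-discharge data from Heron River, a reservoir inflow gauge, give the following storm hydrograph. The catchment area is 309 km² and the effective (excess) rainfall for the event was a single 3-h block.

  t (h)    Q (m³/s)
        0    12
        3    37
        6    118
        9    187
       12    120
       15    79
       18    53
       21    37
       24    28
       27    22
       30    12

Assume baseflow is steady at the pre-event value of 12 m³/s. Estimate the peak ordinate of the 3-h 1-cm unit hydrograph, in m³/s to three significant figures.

Direct runoff: 0.0, 25.0, 106.0, 175.0, 108.0, 67.0, 41.0, 25.0, 16.0, 10.0, 0.0 m³/s; ΣQ_DR = 573.0 m³/s, peak = 175.0 m³/s.
Runoff depth d = ΣQ_DR·Δt / A = 573.0 × 10800 / (309 km²) = 20.03 mm.
The 1-cm UH is the DRH scaled by (10 mm)/d, so U_p = 175.0 × 10/20.03 = 87.4 m³/s.

U_p ≈ 87.4 m³/s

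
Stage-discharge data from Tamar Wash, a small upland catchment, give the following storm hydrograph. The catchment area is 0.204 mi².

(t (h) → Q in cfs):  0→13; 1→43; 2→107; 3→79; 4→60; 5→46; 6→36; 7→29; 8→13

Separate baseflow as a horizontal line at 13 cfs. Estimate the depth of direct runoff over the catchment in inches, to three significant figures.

d ≈ 2.35 in

Direct runoff: 0.0, 30.0, 94.0, 66.0, 47.0, 33.0, 23.0, 16.0, 0.0 cfs; ΣQ_DR = 309.0 cfs.
V = ΣQ_DR · Δt = 309.0 × 3600 s = 1.112 × 10^6 ft³.
Over A = 0.204 mi², depth = V / A = 2.35 in.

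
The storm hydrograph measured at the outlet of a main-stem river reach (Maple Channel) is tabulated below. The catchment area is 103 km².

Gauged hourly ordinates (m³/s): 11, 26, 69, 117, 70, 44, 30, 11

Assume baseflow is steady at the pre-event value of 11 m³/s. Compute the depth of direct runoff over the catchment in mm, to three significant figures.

d ≈ 10.1 mm

Direct runoff: 0.0, 15.0, 58.0, 106.0, 59.0, 33.0, 19.0, 0.0 m³/s; ΣQ_DR = 290.0 m³/s.
V = ΣQ_DR · Δt = 290.0 × 3600 s = 1.044 × 10^6 m³.
Over A = 103 km², depth = V / A = 10.1 mm.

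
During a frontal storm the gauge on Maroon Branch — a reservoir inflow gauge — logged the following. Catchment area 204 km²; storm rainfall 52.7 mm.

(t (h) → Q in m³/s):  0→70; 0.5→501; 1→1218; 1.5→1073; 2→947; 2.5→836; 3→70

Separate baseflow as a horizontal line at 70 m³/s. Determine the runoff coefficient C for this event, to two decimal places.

C ≈ 0.71

ΣQ_DR = 4225 m³/s; V = ΣQ_DR·Δt = 7.605 × 10^6 m³.
Runoff depth d = V / A = 37.28 mm.
C = d / P = 37.28 / 52.7 = 0.71.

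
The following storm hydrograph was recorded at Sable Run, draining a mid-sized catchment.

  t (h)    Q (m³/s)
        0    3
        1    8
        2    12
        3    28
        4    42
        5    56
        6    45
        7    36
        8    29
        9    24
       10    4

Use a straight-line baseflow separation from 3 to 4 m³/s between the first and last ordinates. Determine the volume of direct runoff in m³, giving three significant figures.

Direct-runoff ordinates (Q − Q_b): 0.00, 4.90, 8.80, 24.70, 38.60, 52.50, 41.40, 32.30, 25.20, 20.10, 0.00 m³/s.
ΣQ_DR = 248.5 m³/s.
With Δt = 1 h = 3600 s, V = ΣQ_DR · Δt = 248.5 × 3600 = 8.95 × 10^5 m³.

V ≈ 8.95 × 10^5 m³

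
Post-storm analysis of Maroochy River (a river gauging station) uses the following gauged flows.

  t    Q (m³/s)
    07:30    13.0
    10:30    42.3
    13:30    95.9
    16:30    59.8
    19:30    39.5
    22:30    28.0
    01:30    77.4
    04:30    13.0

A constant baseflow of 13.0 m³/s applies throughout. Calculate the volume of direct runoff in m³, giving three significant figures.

V ≈ 2.86 × 10^6 m³

Direct-runoff ordinates (Q − Q_b): 0.0, 29.3, 82.9, 46.8, 26.5, 15.0, 64.4, 0.0 m³/s.
ΣQ_DR = 264.9 m³/s.
With Δt = 3 h = 10800 s, V = ΣQ_DR · Δt = 264.9 × 10800 = 2.86 × 10^6 m³.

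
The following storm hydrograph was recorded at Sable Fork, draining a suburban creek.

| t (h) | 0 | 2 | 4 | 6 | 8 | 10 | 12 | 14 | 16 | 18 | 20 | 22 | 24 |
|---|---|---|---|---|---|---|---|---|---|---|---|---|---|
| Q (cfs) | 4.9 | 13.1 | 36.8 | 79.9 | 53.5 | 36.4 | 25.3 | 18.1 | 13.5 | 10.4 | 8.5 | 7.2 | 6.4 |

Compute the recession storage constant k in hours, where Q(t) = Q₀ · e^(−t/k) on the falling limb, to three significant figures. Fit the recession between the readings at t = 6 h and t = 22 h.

On the falling limb, Q drops from 79.9 to 7.2 cfs between t = 6 h and t = 22 h (Δt = 16 h).
k = −Δt / ln(Q₂/Q₁) = −16 / ln(7.2/79.9) = 6.65 h.

k ≈ 6.65 h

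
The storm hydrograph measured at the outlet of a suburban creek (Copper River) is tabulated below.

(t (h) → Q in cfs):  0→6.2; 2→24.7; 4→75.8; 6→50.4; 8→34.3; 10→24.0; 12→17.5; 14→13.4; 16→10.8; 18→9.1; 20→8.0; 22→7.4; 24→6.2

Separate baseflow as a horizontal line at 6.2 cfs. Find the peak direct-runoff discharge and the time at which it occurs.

Q_p = 69.6 cfs at t = 4 h

Subtracting baseflow gives direct-runoff ordinates: 0.0, 18.5, 69.6, 44.2, 28.1, 17.8, 11.3, 7.2, 4.6, 2.9, 1.8, 1.2, 0.0 cfs.
The maximum is 69.6 cfs, occurring at the reading for t = 4 h.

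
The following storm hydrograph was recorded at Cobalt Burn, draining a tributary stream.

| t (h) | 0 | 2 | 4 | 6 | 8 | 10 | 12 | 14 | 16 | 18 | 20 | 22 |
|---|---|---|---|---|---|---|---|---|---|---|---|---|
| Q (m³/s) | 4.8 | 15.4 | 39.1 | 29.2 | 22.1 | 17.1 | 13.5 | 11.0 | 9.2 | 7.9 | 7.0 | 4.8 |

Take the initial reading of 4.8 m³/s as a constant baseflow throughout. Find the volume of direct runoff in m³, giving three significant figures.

Direct-runoff ordinates (Q − Q_b): 0.0, 10.6, 34.3, 24.4, 17.3, 12.3, 8.7, 6.2, 4.4, 3.1, 2.2, 0.0 m³/s.
ΣQ_DR = 123.5 m³/s.
With Δt = 2 h = 7200 s, V = ΣQ_DR · Δt = 123.5 × 7200 = 8.89 × 10^5 m³.

V ≈ 8.89 × 10^5 m³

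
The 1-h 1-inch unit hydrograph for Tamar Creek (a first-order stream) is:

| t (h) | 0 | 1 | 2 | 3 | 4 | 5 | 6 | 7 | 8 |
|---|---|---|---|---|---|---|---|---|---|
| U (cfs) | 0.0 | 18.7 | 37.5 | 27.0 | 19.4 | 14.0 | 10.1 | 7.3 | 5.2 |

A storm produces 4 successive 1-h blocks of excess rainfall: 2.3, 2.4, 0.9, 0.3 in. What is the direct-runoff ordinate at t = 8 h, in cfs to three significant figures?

Q ≈ 42.8 cfs

By discrete convolution, Q_j = Σ (P_i / 1 in) · U_{j−i}.
At t = 8 h (j=8): Q = (2.3/1)·5.2 + (2.4/1)·7.3 + (0.9/1)·10.1 + (0.3/1)·14.0 = 42.8 cfs.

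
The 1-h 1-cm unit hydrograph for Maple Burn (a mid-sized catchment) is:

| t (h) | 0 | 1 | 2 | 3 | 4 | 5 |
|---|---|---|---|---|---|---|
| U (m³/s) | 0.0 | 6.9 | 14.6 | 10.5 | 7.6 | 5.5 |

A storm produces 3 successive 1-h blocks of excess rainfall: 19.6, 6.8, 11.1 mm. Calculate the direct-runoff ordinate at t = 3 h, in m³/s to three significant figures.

By discrete convolution, Q_j = Σ (P_i / 10 mm) · U_{j−i}.
At t = 3 h (j=3): Q = (19.6/10)·10.5 + (6.8/10)·14.6 + (11.1/10)·6.9 = 38.2 m³/s.

Q ≈ 38.2 m³/s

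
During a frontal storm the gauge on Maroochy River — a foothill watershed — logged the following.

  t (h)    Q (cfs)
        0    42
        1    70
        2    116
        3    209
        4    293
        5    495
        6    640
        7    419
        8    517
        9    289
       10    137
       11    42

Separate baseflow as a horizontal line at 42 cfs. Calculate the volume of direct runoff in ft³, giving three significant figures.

Direct-runoff ordinates (Q − Q_b): 0.0, 28.0, 74.0, 167.0, 251.0, 453.0, 598.0, 377.0, 475.0, 247.0, 95.0, 0.0 cfs.
ΣQ_DR = 2765 cfs.
With Δt = 1 h = 3600 s, V = ΣQ_DR · Δt = 2765 × 3600 = 9.95 × 10^6 ft³.

V ≈ 9.95 × 10^6 ft³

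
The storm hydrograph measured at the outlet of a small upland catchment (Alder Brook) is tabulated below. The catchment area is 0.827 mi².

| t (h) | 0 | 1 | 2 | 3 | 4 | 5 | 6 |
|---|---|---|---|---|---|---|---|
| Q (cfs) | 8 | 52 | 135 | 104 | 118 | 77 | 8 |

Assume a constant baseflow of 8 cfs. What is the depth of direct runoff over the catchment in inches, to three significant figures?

d ≈ 0.836 in

Direct runoff: 0.0, 44.0, 127.0, 96.0, 110.0, 69.0, 0.0 cfs; ΣQ_DR = 446.0 cfs.
V = ΣQ_DR · Δt = 446.0 × 3600 s = 1.606 × 10^6 ft³.
Over A = 0.827 mi², depth = V / A = 0.836 in.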